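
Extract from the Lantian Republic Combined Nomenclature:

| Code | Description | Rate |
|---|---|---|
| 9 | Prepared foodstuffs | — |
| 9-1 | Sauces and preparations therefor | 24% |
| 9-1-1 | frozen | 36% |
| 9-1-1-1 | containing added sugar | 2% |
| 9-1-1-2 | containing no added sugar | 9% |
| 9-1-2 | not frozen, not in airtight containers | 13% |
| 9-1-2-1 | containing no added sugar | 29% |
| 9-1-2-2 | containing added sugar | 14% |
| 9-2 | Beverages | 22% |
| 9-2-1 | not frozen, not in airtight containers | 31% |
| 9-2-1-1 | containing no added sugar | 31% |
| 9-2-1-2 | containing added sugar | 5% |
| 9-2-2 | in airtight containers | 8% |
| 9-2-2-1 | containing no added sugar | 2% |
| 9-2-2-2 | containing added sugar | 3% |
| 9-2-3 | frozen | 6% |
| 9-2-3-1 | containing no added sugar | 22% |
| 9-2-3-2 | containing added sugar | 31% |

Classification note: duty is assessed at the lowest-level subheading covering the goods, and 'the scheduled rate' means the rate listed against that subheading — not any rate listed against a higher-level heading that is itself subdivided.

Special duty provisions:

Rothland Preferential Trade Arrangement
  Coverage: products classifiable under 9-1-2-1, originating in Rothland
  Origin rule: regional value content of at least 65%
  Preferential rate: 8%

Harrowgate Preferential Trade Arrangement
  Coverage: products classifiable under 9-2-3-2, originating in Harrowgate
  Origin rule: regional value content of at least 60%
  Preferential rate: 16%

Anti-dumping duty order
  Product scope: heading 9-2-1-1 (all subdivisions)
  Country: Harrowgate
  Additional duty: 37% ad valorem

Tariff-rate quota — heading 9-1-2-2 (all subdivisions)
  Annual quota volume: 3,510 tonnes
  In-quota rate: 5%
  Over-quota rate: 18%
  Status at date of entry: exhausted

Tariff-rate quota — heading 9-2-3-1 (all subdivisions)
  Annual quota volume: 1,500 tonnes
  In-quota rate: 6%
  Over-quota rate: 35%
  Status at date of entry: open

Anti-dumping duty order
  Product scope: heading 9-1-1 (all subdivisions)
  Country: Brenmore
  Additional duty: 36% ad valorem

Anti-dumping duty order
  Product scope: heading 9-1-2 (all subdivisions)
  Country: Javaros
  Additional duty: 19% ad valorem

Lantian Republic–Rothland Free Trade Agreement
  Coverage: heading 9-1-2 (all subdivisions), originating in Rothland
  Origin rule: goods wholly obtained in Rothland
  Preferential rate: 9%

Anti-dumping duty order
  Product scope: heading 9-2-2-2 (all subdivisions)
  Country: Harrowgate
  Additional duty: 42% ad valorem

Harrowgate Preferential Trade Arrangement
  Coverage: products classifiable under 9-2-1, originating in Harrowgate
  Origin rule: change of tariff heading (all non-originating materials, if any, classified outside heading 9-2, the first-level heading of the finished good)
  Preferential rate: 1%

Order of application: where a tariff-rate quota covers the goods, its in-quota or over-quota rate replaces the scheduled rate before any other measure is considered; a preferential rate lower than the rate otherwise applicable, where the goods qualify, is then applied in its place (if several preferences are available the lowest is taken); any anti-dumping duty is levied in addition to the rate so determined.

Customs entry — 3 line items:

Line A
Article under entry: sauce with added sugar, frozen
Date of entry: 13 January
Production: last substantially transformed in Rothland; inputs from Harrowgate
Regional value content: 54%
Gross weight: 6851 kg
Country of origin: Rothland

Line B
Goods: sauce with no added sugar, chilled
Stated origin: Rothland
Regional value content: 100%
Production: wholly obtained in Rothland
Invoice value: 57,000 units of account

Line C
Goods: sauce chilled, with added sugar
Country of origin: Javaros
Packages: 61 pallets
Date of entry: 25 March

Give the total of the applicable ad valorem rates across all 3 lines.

Line A: sauce → 9-1; frozen → 9-1-1; with added sugar → 9-1-1-1. Scheduled 2%. Rothland agreement on 9-1-2-1: 9-1-1-1 not covered; Rothland agreement on 9-1-2: 9-1-1-1 not covered. → 2%.
Line B: sauce → 9-1; chilled → 9-1-2; with no added sugar → 9-1-2-1. Scheduled 29%. Rothland agreement on 9-1-2-1: RVC ≥ 65% → 8% available; Rothland agreement on 9-1-2: wholly obtained → 9% available; preferential 8%. → 8%.
Line C: sauce → 9-1; chilled → 9-1-2; with added sugar → 9-1-2-2. Scheduled 14%. quota on 9-1-2-2 exhausted → over-quota 18%; anti-dumping (Javaros, 9-1-2): +19%; total 18% + 19% = 37%. → 37%.
Sum: 2% + 8% + 37% = 47%.

47%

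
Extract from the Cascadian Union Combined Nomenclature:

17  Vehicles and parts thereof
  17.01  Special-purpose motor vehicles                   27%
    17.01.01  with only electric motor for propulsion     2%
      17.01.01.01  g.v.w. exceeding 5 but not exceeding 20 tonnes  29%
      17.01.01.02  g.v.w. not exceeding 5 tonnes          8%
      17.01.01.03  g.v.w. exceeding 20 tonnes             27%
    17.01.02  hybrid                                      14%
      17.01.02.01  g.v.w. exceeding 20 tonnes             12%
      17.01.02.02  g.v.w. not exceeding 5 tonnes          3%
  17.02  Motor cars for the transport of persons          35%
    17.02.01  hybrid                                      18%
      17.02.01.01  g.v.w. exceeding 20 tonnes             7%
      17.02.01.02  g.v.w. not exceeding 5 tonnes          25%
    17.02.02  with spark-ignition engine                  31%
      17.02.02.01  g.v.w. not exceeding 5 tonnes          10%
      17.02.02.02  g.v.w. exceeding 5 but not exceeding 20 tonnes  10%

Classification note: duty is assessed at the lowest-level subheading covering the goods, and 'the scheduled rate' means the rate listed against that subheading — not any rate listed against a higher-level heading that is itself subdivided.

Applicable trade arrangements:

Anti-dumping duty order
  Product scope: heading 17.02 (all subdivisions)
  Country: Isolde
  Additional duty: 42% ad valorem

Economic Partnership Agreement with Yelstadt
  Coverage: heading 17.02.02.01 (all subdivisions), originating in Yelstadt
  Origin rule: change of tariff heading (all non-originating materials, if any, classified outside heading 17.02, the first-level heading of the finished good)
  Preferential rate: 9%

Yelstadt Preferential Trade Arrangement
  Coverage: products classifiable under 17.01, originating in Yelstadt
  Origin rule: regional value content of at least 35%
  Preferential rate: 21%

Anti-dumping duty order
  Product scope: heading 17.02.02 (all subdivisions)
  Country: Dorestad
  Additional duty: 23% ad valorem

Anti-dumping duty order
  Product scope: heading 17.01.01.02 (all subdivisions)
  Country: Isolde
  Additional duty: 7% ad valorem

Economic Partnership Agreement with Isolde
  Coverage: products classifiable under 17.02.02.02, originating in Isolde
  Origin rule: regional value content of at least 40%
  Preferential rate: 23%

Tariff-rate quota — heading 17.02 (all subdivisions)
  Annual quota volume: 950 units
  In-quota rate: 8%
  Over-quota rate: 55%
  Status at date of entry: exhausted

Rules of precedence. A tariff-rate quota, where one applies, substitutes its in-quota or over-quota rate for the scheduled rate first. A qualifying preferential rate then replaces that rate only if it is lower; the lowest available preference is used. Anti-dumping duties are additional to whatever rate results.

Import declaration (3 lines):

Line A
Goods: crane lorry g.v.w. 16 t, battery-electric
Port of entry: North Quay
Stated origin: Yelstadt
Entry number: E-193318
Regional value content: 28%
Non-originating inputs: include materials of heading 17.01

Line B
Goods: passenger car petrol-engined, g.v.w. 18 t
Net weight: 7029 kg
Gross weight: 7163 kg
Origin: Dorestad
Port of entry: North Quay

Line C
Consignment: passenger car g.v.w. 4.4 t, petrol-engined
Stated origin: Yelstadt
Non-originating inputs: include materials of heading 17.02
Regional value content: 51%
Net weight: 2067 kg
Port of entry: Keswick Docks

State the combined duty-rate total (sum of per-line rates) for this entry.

162%

Line A: crane lorry → 17.01; battery-electric → 17.01.01; g.v.w. 16 t → 17.01.01.01. Scheduled 29%. Yelstadt agreement on 17.02.02.01: 17.01.01.01 not covered; Yelstadt agreement on 17.01: RVC < 35%. → 29%.
Line B: passenger car → 17.02; petrol-engined → 17.02.02; g.v.w. 18 t → 17.02.02.02. Scheduled 10%. quota on 17.02 exhausted → over-quota 55%; anti-dumping (Dorestad, 17.02.02): +23%; total 55% + 23% = 78%. → 78%.
Line C: passenger car → 17.02; petrol-engined → 17.02.02; g.v.w. 4.4 t → 17.02.02.01. Scheduled 10%. quota on 17.02 exhausted → over-quota 55%; Yelstadt agreement on 17.02.02.01: CTH not met; Yelstadt agreement on 17.01: 17.02.02.01 not covered. → 55%.
Sum: 29% + 78% + 55% = 162%.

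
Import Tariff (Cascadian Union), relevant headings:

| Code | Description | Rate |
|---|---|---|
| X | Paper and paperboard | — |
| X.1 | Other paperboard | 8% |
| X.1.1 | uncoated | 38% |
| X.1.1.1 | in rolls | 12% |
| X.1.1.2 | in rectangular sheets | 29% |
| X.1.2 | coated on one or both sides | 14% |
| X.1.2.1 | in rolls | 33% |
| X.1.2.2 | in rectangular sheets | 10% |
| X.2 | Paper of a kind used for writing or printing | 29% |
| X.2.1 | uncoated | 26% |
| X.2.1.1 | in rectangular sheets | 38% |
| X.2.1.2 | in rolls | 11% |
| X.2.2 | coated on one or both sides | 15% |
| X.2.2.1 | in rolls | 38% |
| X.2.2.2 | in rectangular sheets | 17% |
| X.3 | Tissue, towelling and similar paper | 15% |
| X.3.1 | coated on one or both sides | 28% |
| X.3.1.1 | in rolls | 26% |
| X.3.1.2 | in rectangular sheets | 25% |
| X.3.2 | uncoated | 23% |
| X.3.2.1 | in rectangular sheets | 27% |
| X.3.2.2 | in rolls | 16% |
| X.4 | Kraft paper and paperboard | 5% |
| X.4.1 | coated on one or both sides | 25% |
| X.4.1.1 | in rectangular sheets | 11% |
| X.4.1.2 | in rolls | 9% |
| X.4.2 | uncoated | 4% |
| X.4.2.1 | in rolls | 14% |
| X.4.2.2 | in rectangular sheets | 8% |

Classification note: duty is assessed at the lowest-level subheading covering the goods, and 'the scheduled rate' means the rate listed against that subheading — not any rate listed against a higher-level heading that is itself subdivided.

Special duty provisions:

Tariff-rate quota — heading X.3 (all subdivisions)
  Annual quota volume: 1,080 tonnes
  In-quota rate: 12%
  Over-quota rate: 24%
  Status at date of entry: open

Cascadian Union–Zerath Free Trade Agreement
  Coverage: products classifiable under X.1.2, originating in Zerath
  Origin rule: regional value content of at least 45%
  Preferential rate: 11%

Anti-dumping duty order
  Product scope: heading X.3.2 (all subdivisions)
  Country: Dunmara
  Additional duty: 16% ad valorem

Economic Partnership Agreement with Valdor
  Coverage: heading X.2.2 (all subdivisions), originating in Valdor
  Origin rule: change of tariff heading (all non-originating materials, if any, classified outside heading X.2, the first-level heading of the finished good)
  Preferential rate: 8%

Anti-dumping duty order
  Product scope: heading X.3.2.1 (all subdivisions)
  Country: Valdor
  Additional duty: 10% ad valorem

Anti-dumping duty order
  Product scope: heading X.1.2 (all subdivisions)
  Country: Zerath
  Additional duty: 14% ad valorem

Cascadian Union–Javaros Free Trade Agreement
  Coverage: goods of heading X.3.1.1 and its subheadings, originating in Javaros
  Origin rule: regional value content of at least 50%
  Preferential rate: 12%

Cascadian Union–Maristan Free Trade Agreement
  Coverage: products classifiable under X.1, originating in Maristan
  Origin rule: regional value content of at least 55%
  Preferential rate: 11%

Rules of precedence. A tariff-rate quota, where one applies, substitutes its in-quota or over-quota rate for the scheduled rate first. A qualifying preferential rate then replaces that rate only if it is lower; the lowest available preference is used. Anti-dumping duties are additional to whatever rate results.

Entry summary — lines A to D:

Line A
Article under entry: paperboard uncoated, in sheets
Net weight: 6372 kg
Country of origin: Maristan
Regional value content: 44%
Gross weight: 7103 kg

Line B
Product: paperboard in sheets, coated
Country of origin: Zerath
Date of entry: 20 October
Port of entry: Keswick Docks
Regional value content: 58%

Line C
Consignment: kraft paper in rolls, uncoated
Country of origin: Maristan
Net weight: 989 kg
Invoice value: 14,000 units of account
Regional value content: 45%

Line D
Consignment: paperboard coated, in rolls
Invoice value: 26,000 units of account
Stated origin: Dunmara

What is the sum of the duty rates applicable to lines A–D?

100%

Line A: paperboard → X.1; uncoated → X.1.1; in sheets → X.1.1.2. Scheduled 29%. Maristan agreement on X.1: RVC < 55%. → 29%.
Line B: paperboard → X.1; coated → X.1.2; in sheets → X.1.2.2. Scheduled 10%. Zerath agreement on X.1.2: RVC ≥ 45% → 11% available; preference 11% not lower than 10% → no reduction; anti-dumping (Zerath, X.1.2): +14%; total 10% + 14% = 24%. → 24%.
Line C: kraft paper → X.4; uncoated → X.4.2; in rolls → X.4.2.1. Scheduled 14%. Maristan agreement on X.1: X.4.2.1 not covered. → 14%.
Line D: paperboard → X.1; coated → X.1.2; in rolls → X.1.2.1. Scheduled 33%. No special measure applies. → 33%.
Sum: 29% + 24% + 14% + 33% = 100%.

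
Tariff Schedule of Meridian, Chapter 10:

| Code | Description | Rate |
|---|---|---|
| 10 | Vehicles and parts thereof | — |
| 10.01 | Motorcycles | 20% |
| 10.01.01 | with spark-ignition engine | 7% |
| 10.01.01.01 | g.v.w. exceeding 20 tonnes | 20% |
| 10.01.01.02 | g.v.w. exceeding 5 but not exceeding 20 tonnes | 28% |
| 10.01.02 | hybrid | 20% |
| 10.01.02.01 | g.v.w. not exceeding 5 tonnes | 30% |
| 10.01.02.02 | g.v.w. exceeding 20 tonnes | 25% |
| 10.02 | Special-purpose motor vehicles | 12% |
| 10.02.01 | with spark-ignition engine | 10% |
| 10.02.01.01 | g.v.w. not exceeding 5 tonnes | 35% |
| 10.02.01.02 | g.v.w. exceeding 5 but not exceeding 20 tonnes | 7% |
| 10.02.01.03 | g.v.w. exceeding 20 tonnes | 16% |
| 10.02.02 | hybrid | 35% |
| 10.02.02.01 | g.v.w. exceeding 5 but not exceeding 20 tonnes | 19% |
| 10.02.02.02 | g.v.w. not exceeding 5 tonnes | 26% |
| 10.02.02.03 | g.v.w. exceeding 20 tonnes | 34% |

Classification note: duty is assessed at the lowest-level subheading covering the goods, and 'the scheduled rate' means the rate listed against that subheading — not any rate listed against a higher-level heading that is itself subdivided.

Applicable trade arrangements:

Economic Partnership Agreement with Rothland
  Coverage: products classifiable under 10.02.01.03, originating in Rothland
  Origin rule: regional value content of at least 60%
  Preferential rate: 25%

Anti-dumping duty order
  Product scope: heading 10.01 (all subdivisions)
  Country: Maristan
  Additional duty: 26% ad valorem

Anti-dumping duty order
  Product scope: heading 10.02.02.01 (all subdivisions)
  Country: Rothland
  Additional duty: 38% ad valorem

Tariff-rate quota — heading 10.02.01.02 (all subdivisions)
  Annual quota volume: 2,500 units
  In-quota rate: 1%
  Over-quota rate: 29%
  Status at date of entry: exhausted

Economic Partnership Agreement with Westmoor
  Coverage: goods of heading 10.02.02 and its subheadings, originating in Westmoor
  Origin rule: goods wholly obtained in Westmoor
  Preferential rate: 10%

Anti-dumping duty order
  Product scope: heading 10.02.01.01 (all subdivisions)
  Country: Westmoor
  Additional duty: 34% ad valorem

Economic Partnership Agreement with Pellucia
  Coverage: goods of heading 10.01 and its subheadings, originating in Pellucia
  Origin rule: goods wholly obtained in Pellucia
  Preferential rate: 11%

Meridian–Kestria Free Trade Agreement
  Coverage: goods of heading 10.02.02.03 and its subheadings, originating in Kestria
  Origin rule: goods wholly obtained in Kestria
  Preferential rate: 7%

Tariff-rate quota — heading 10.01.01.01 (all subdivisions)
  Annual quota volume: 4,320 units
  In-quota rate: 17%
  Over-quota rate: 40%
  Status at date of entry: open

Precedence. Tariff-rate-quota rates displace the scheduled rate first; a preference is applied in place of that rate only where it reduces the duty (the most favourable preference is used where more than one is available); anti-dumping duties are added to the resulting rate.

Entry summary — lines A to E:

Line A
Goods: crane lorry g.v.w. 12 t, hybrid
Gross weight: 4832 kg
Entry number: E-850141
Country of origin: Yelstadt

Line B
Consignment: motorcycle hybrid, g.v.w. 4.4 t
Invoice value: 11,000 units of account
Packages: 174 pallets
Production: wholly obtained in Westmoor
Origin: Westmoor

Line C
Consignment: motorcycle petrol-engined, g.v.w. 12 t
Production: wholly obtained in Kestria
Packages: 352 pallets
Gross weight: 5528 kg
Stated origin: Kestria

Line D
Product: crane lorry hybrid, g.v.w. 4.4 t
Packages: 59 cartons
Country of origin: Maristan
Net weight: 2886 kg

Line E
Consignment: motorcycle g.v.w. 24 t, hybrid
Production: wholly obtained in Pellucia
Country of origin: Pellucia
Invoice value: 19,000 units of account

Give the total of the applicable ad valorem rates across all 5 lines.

114%

Line A: crane lorry → 10.02; hybrid → 10.02.02; g.v.w. 12 t → 10.02.02.01. Scheduled 19%. No special measure applies. → 19%.
Line B: motorcycle → 10.01; hybrid → 10.01.02; g.v.w. 4.4 t → 10.01.02.01. Scheduled 30%. Westmoor agreement on 10.02.02: 10.01.02.01 not covered. → 30%.
Line C: motorcycle → 10.01; petrol-engined → 10.01.01; g.v.w. 12 t → 10.01.01.02. Scheduled 28%. Kestria agreement on 10.02.02.03: 10.01.01.02 not covered. → 28%.
Line D: crane lorry → 10.02; hybrid → 10.02.02; g.v.w. 4.4 t → 10.02.02.02. Scheduled 26%. No special measure applies. → 26%.
Line E: motorcycle → 10.01; hybrid → 10.01.02; g.v.w. 24 t → 10.01.02.02. Scheduled 25%. Pellucia agreement on 10.01: wholly obtained → 11% available; preferential 11%. → 11%.
Sum: 19% + 30% + 28% + 26% + 11% = 114%.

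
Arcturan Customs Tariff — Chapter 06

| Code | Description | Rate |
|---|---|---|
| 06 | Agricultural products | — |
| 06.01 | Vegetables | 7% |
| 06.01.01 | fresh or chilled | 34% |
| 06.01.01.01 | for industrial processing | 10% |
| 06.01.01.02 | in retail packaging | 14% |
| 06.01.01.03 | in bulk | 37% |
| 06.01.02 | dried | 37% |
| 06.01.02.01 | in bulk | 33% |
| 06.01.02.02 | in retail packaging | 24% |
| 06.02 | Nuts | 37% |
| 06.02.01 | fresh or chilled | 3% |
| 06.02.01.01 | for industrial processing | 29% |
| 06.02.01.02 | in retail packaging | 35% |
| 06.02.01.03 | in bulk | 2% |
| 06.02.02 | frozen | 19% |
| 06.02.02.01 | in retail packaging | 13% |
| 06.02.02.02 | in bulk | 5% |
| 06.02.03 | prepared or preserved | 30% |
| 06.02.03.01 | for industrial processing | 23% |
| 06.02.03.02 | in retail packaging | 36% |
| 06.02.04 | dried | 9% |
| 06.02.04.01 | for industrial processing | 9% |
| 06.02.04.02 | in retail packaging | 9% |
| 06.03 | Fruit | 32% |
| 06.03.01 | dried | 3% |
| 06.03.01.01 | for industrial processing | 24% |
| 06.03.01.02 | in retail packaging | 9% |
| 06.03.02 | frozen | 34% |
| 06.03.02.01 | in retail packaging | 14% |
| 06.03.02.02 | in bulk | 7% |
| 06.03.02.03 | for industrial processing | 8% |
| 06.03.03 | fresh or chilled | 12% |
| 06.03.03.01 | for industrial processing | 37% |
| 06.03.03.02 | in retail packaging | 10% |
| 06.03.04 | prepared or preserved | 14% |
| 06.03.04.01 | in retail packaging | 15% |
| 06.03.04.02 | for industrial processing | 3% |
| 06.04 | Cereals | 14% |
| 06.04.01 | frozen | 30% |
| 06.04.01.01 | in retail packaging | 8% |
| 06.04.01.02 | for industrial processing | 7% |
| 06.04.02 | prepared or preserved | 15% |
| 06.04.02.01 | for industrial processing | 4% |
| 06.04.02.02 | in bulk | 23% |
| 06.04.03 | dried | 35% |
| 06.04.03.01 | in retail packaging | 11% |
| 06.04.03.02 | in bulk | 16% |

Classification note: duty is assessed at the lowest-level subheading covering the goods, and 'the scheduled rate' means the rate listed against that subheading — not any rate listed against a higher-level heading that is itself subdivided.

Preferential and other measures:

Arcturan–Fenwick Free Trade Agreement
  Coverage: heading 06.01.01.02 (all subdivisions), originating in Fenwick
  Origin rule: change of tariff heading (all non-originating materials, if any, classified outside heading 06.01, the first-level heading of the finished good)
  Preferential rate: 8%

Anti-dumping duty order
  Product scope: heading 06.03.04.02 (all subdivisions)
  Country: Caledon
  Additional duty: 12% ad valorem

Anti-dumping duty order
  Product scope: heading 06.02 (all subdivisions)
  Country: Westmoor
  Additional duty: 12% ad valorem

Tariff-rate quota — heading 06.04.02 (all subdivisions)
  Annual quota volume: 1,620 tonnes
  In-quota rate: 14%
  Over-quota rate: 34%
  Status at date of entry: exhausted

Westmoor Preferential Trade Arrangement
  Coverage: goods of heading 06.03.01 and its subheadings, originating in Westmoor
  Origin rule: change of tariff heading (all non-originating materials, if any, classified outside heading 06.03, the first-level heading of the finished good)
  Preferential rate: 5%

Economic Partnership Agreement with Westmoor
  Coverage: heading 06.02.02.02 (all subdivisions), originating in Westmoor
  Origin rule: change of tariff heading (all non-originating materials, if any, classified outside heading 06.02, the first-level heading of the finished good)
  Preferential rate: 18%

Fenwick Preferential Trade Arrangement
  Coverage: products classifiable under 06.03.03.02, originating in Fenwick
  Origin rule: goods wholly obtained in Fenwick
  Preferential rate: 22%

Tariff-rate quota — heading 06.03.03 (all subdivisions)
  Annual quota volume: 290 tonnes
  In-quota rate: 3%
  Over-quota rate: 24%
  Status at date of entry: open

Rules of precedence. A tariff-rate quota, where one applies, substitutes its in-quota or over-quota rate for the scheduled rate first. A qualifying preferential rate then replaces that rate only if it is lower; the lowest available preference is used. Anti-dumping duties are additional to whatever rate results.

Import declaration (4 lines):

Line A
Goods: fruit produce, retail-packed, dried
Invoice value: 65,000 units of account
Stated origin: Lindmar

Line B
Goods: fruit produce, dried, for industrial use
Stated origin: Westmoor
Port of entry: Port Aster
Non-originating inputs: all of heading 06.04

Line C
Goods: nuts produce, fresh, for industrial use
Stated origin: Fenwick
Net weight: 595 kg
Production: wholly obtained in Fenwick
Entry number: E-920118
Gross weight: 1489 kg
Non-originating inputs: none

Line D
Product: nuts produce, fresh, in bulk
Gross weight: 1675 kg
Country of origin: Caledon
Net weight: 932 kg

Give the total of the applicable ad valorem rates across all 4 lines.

Line A: fruit → 06.03; dried → 06.03.01; retail-packed → 06.03.01.02. Scheduled 9%. No special measure applies. → 9%.
Line B: fruit → 06.03; dried → 06.03.01; for industrial use → 06.03.01.01. Scheduled 24%. Westmoor agreement on 06.03.01: CTH met → 5% available; Westmoor agreement on 06.02.02.02: 06.03.01.01 not covered; preferential 5%. → 5%.
Line C: nuts → 06.02; fresh → 06.02.01; for industrial use → 06.02.01.01. Scheduled 29%. Fenwick agreement on 06.01.01.02: 06.02.01.01 not covered; Fenwick agreement on 06.03.03.02: 06.02.01.01 not covered. → 29%.
Line D: nuts → 06.02; fresh → 06.02.01; in bulk → 06.02.01.03. Scheduled 2%. No special measure applies. → 2%.
Sum: 9% + 5% + 29% + 2% = 45%.

45%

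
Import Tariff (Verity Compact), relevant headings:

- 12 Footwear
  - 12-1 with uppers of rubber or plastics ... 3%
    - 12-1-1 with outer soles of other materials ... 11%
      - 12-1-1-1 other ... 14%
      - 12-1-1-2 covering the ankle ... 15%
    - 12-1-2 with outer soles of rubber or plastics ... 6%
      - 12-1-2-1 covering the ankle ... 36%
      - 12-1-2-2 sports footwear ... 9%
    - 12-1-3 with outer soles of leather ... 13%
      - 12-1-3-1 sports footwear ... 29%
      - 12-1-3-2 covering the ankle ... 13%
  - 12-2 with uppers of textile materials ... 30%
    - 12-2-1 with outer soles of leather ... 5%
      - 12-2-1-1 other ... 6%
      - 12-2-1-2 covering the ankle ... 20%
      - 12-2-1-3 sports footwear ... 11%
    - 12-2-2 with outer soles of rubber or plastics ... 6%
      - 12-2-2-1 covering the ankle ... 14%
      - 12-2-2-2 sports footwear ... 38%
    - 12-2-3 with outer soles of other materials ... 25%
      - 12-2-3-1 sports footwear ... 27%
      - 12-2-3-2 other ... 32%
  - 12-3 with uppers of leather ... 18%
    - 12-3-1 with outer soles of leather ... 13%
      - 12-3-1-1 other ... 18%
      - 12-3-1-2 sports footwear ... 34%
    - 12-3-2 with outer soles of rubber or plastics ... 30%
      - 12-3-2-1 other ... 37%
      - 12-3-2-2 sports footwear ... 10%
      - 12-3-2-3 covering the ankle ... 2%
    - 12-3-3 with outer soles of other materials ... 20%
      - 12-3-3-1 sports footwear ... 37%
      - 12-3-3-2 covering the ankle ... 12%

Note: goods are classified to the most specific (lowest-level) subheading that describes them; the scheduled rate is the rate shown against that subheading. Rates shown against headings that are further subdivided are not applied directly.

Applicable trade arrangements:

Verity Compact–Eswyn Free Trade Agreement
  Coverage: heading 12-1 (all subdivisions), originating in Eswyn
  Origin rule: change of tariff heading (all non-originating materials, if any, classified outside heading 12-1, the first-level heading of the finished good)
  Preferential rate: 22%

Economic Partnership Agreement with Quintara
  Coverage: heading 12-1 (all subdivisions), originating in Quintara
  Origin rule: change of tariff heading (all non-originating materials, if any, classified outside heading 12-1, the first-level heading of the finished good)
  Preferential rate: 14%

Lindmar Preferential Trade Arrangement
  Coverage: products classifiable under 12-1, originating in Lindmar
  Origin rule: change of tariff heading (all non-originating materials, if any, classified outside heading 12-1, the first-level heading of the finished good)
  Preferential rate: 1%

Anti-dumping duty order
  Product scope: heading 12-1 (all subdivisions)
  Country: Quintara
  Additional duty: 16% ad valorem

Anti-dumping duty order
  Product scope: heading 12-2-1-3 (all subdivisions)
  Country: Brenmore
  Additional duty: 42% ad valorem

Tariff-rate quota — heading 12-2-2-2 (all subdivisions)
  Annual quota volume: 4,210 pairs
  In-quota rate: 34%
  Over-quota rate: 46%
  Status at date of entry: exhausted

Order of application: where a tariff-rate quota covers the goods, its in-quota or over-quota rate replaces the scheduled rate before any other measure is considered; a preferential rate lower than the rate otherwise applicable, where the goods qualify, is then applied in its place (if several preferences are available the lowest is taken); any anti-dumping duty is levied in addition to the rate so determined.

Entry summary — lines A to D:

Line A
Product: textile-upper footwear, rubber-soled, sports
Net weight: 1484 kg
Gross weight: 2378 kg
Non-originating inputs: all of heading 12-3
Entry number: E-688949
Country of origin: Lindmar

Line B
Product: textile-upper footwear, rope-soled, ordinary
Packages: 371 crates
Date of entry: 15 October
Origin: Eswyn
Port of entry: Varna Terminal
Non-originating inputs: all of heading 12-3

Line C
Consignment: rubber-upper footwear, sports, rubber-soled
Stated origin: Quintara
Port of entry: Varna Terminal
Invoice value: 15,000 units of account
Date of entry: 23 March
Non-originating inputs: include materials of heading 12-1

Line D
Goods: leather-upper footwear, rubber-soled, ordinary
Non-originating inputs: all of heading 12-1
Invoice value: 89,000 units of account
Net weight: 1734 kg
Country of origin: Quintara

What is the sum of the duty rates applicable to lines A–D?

Line A: textile-upper → 12-2; rubber-soled → 12-2-2; sports → 12-2-2-2. Scheduled 38%. quota on 12-2-2-2 exhausted → over-quota 46%; Lindmar agreement on 12-1: 12-2-2-2 not covered. → 46%.
Line B: textile-upper → 12-2; rope-soled → 12-2-3; ordinary → 12-2-3-2. Scheduled 32%. Eswyn agreement on 12-1: 12-2-3-2 not covered. → 32%.
Line C: rubber-upper → 12-1; rubber-soled → 12-1-2; sports → 12-1-2-2. Scheduled 9%. Quintara agreement on 12-1: CTH not met; anti-dumping (Quintara, 12-1): +16%; total 9% + 16% = 25%. → 25%.
Line D: leather-upper → 12-3; rubber-soled → 12-3-2; ordinary → 12-3-2-1. Scheduled 37%. Quintara agreement on 12-1: 12-3-2-1 not covered. → 37%.
Sum: 46% + 32% + 25% + 37% = 140%.

140%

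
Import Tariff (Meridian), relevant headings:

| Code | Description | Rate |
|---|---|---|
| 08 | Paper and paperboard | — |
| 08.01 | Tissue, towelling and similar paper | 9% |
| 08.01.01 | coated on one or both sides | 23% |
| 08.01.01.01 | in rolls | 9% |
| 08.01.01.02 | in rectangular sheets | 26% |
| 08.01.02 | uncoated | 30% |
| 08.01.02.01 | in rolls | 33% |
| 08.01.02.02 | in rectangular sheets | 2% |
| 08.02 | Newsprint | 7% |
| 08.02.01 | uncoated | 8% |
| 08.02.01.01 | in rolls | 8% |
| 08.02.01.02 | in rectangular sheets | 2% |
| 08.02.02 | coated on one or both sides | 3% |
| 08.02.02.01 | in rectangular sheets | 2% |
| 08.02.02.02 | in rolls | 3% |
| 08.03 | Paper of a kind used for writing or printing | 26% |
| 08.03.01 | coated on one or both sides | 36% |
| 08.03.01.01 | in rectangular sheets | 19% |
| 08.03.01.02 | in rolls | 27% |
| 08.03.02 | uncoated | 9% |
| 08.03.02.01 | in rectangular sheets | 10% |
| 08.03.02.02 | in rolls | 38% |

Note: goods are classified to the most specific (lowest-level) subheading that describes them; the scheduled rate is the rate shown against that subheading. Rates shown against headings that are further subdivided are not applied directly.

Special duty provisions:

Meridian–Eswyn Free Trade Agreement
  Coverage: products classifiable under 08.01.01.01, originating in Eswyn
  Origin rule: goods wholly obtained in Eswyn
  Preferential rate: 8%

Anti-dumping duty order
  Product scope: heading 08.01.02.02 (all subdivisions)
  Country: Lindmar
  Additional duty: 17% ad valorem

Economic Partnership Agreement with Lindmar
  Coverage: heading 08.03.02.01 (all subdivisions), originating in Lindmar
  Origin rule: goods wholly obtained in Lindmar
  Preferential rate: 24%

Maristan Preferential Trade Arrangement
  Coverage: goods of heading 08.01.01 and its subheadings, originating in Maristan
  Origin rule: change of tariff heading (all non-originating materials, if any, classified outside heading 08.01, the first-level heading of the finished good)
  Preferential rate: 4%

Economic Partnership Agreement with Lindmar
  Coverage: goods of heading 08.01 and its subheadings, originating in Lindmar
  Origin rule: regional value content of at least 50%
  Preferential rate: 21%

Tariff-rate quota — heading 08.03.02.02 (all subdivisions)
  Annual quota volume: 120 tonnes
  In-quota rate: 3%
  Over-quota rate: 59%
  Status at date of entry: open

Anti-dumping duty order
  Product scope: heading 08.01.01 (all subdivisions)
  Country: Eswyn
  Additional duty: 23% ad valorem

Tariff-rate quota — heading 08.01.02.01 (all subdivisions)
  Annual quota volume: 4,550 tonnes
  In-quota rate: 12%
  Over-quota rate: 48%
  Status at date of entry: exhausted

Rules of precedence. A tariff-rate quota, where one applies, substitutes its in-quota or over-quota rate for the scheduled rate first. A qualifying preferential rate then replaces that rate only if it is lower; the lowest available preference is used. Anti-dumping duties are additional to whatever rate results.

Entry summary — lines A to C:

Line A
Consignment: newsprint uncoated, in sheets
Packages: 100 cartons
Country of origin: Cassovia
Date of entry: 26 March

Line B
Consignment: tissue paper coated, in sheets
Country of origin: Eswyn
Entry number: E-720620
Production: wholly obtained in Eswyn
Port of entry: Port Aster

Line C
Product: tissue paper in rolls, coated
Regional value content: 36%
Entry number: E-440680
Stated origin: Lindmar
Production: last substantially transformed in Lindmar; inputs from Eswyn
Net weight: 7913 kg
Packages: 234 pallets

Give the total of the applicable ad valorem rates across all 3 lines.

60%

Line A: newsprint → 08.02; uncoated → 08.02.01; in sheets → 08.02.01.02. Scheduled 2%. No special measure applies. → 2%.
Line B: tissue paper → 08.01; coated → 08.01.01; in sheets → 08.01.01.02. Scheduled 26%. Eswyn agreement on 08.01.01.01: 08.01.01.02 not covered; anti-dumping (Eswyn, 08.01.01): +23%; total 26% + 23% = 49%. → 49%.
Line C: tissue paper → 08.01; coated → 08.01.01; in rolls → 08.01.01.01. Scheduled 9%. Lindmar agreement on 08.03.02.01: 08.01.01.01 not covered; Lindmar agreement on 08.01: RVC < 50%. → 9%.
Sum: 2% + 49% + 9% = 60%.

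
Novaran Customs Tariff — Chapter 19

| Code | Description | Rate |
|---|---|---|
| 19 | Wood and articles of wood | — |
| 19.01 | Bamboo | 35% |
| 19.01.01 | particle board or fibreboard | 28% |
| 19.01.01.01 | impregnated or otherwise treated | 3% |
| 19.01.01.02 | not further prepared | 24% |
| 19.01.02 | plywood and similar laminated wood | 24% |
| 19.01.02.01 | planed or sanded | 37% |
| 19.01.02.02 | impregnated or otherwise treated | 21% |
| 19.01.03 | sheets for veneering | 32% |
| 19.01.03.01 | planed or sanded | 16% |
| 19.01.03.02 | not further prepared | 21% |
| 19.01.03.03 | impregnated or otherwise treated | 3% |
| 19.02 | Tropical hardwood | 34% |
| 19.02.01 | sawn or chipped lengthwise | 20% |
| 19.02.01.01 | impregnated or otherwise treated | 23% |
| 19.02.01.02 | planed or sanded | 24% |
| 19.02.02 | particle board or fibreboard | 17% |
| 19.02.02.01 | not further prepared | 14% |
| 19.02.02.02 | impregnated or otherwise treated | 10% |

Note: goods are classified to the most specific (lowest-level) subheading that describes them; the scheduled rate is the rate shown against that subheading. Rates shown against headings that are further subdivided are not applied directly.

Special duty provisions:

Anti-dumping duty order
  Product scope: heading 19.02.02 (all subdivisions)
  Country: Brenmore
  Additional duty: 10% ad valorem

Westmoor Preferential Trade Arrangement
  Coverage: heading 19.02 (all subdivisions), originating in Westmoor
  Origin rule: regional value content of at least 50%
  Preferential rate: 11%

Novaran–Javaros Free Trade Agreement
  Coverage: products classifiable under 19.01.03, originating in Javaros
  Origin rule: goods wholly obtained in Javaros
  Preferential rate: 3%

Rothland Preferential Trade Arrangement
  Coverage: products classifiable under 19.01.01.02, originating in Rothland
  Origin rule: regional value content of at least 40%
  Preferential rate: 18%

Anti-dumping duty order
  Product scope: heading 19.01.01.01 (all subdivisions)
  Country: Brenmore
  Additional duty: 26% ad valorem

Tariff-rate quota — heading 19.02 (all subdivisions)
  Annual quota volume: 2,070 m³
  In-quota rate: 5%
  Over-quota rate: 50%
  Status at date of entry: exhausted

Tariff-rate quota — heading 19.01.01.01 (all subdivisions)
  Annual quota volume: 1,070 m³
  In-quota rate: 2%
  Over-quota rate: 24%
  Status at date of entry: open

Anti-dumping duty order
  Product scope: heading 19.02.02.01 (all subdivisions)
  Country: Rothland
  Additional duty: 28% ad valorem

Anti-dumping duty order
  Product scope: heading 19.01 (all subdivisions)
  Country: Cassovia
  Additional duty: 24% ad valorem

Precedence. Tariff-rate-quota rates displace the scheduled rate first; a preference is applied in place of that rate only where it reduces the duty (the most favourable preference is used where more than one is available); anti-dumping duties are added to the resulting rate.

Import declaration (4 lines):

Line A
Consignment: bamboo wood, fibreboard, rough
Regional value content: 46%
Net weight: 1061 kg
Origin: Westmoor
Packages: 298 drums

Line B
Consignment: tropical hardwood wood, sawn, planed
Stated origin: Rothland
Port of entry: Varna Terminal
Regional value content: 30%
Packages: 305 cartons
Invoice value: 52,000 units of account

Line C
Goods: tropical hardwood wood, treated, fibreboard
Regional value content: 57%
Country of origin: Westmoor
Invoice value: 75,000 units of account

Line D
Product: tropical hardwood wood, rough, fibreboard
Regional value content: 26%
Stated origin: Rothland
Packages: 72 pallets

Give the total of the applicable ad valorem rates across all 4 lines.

163%

Line A: bamboo → 19.01; fibreboard → 19.01.01; rough → 19.01.01.02. Scheduled 24%. Westmoor agreement on 19.02: 19.01.01.02 not covered. → 24%.
Line B: tropical hardwood → 19.02; sawn → 19.02.01; planed → 19.02.01.02. Scheduled 24%. quota on 19.02 exhausted → over-quota 50%; Rothland agreement on 19.01.01.02: 19.02.01.02 not covered. → 50%.
Line C: tropical hardwood → 19.02; fibreboard → 19.02.02; treated → 19.02.02.02. Scheduled 10%. quota on 19.02 exhausted → over-quota 50%; Westmoor agreement on 19.02: RVC ≥ 50% → 11% available; preferential 11%. → 11%.
Line D: tropical hardwood → 19.02; fibreboard → 19.02.02; rough → 19.02.02.01. Scheduled 14%. quota on 19.02 exhausted → over-quota 50%; Rothland agreement on 19.01.01.02: 19.02.02.01 not covered; anti-dumping (Rothland, 19.02.02.01): +28%; total 50% + 28% = 78%. → 78%.
Sum: 24% + 50% + 11% + 78% = 163%.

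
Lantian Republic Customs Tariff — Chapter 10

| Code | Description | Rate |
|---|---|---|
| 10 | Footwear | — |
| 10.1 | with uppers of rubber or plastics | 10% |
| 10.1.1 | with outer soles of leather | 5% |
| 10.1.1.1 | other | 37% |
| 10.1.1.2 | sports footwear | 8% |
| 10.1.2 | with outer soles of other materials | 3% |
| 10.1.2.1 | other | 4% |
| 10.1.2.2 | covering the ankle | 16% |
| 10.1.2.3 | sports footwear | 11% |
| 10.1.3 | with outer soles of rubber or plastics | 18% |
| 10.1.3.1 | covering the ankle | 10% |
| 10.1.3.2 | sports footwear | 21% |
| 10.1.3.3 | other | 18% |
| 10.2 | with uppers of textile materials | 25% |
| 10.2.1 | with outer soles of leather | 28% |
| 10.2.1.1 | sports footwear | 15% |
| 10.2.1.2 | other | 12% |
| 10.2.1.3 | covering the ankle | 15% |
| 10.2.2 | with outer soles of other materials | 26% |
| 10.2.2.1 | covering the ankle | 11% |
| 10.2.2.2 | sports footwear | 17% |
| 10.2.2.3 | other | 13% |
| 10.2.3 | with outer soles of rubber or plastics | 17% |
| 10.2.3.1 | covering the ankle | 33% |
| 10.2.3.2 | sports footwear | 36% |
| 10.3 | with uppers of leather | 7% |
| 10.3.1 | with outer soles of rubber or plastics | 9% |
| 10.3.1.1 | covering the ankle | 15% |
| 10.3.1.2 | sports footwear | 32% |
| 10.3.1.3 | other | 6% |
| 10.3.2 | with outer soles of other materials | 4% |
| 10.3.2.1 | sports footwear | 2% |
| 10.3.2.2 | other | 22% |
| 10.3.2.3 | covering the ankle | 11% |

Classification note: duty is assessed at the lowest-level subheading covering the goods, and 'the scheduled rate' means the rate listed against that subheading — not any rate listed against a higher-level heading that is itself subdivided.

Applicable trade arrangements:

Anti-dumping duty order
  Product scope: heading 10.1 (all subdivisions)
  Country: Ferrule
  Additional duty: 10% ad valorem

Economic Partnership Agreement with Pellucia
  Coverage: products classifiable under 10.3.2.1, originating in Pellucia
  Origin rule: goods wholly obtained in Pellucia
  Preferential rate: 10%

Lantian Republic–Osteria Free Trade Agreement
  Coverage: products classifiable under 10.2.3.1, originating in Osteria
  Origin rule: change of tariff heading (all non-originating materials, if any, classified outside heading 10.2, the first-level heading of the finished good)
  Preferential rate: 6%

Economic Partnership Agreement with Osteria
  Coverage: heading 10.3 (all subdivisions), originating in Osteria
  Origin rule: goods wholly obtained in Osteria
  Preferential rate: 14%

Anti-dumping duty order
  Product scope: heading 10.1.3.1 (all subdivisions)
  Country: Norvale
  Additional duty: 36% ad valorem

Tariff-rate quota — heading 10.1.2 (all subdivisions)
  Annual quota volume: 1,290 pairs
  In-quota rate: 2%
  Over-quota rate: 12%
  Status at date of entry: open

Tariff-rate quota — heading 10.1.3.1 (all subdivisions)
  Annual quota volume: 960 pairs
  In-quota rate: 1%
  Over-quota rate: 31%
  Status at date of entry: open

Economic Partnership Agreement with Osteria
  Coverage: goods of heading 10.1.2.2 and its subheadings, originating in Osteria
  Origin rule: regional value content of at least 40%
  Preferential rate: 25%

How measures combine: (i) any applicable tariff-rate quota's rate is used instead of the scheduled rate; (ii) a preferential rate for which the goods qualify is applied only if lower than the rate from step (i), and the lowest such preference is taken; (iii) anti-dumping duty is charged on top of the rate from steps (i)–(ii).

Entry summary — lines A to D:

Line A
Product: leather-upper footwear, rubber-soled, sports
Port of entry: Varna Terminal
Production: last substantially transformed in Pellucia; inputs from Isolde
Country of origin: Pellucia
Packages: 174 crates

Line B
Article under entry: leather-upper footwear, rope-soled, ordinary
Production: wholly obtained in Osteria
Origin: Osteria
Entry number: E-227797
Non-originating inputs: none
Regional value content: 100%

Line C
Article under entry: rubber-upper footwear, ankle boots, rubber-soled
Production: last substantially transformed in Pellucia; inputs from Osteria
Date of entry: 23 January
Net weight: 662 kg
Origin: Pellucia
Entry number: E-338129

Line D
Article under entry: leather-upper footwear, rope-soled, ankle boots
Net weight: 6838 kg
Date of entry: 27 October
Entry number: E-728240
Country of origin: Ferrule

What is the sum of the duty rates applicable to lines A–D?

Line A: leather-upper → 10.3; rubber-soled → 10.3.1; sports → 10.3.1.2. Scheduled 32%. Pellucia agreement on 10.3.2.1: 10.3.1.2 not covered. → 32%.
Line B: leather-upper → 10.3; rope-soled → 10.3.2; ordinary → 10.3.2.2. Scheduled 22%. Osteria agreement on 10.2.3.1: 10.3.2.2 not covered; Osteria agreement on 10.3: wholly obtained → 14% available; Osteria agreement on 10.1.2.2: 10.3.2.2 not covered; preferential 14%. → 14%.
Line C: rubber-upper → 10.1; rubber-soled → 10.1.3; ankle boots → 10.1.3.1. Scheduled 10%. quota on 10.1.3.1 open → in-quota 1%; Pellucia agreement on 10.3.2.1: 10.1.3.1 not covered. → 1%.
Line D: leather-upper → 10.3; rope-soled → 10.3.2; ankle boots → 10.3.2.3. Scheduled 11%. No special measure applies. → 11%.
Sum: 32% + 14% + 1% + 11% = 58%.

58%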